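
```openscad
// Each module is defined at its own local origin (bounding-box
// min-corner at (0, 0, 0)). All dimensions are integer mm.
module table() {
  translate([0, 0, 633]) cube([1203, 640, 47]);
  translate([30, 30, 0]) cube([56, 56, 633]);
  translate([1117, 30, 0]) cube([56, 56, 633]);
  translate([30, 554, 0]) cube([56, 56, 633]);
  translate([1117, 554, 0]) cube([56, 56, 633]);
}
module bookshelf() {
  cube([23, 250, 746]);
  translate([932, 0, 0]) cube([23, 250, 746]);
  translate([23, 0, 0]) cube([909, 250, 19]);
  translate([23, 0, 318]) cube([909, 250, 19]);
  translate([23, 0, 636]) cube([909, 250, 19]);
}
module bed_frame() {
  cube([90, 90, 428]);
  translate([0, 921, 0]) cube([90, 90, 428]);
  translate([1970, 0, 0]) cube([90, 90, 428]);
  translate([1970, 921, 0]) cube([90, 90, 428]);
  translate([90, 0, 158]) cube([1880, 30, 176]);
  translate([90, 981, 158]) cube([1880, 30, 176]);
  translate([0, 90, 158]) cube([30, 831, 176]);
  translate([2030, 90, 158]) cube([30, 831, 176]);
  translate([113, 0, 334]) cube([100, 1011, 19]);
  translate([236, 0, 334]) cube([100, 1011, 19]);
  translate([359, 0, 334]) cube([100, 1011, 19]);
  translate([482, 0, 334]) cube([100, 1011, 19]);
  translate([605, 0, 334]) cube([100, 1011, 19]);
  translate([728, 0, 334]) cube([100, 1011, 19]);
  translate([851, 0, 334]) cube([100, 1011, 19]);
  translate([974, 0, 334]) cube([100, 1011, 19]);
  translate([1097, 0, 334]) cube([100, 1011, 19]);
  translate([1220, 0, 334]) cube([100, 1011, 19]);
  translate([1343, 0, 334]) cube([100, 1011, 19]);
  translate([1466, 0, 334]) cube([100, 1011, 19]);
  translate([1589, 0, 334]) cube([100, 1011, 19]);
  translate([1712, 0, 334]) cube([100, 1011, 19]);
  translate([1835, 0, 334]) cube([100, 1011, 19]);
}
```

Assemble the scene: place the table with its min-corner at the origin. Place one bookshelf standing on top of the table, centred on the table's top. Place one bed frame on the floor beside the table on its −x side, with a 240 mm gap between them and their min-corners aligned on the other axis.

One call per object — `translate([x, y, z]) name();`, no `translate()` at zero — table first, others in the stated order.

table();
translate([124, 195, 680]) bookshelf();
translate([-2300, 0, 0]) bed_frame();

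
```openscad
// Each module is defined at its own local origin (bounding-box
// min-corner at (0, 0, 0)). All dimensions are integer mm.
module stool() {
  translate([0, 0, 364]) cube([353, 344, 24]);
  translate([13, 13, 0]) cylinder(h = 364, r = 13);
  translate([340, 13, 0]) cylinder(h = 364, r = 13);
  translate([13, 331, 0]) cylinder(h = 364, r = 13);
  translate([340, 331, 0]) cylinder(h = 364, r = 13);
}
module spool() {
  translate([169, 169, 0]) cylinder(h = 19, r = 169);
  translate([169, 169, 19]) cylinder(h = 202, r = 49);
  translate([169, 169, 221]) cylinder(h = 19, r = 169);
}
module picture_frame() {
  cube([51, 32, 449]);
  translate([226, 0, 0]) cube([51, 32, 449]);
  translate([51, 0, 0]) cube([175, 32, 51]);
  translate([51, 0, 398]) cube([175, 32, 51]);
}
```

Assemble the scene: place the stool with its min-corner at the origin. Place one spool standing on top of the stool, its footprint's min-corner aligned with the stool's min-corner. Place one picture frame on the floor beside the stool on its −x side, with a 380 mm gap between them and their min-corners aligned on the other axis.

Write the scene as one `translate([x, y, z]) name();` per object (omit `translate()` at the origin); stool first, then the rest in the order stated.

stool();
translate([0, 0, 388]) spool();
translate([-657, 0, 0]) picture_frame();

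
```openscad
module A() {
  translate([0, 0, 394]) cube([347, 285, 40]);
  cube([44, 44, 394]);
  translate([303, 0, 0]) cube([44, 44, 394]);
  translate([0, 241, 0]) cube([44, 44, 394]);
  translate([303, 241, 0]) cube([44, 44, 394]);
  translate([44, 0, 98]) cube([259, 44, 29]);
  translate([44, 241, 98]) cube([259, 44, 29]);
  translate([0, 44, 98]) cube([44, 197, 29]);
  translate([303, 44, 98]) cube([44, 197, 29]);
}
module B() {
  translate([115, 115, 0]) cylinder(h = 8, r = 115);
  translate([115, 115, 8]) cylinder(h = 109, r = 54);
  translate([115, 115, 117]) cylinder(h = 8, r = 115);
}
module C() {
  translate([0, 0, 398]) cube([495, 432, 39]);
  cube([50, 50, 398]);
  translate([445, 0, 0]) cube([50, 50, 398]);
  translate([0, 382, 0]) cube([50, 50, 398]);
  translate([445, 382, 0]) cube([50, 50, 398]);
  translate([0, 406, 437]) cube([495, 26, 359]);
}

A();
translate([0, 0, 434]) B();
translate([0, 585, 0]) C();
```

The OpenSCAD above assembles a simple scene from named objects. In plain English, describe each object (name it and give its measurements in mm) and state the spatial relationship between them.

A is a simple wooden stool: a rectangular seat 347 mm (x) by 285 mm (y), 40 mm thick, top face at z = 434 mm, on four square legs, each 44×44 mm in cross-section. The legs rest on z = 0, each flush with a corner of the seat. Four stretchers, 44 mm wide and 29 mm tall, connect adjacent legs with their undersides at z = 98 mm, each running between the inner faces of the legs it joins and aligned with the legs' outer faces on the other axis.

B is a spool: two coaxial disc flanges of radius 115 mm and thickness 8 mm, joined by a core cylinder of radius 54 mm and height 109 mm. The lower flange rests on z = 0 and the three cylinders share a vertical axis.

C is a chair: 495×432 mm seat, 39 mm thick, top at z = 437 mm, on four 50 mm square corner legs flush with the seat edges. A 26 mm thick backrest slab spans the full seat width, extending 359 mm above the seat top, its back face flush with the seat's +y edge.

The spool is on top of the stool. The chair is on the floor beside the stool on its +y side.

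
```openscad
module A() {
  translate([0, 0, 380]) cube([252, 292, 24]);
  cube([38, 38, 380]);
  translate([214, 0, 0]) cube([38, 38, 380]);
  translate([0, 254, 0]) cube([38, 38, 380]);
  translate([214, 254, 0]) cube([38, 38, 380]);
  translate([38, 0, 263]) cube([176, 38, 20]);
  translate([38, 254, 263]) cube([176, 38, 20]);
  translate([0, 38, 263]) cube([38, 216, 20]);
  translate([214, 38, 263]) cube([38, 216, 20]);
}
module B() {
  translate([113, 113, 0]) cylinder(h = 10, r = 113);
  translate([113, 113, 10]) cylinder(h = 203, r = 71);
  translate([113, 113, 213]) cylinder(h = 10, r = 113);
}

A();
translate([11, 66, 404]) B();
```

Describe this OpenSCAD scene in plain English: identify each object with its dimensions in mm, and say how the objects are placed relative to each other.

A is a simple wooden stool: a rectangular seat 252 mm (x) by 292 mm (y), 24 mm thick, top face at z = 404 mm, on four square legs, each 38×38 mm in cross-section. The legs rest on z = 0, each flush with a corner of the seat. Four stretchers, 38 mm wide and 20 mm tall, connect adjacent legs with their undersides at z = 263 mm, each running between the inner faces of the legs it joins and aligned with the legs' outer faces on the other axis.

B is a spool: two coaxial disc flanges of radius 113 mm and thickness 10 mm, joined by a core cylinder of radius 71 mm and height 203 mm. The lower flange rests on z = 0 and the three cylinders share a vertical axis.

The spool is on top of the stool.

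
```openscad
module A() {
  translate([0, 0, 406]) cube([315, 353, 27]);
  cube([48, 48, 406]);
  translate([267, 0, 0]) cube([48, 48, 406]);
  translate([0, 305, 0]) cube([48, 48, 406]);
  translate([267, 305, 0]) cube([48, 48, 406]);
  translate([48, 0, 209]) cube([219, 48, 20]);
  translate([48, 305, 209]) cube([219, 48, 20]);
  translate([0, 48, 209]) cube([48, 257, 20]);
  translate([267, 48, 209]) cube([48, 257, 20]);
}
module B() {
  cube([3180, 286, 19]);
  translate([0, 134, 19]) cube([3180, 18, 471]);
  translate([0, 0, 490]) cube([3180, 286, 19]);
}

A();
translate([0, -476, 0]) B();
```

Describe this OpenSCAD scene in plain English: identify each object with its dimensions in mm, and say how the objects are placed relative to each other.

A is a four-legged stool. The seat is a 315×353×27 mm slab whose top surface is at z = 433 mm; four square legs, each 48×48 mm in cross-section, run from the floor (z = 0) to the underside of the seat, each flush with a corner of the seat. Four stretchers, 48 mm wide and 20 mm tall, connect adjacent legs with their undersides at z = 209 mm, each running between the inner faces of the legs it joins and aligned with the legs' outer faces on the other axis.

B is an I-beam lying along x, 3180 mm long. Overall section height 509 mm. Two flanges 286 mm wide (y) and 19 mm thick, one on the floor and one at the top; a web 18 mm thick runs between them, centred on the flange width.

The I-beam is on the floor beside the stool on its −y side.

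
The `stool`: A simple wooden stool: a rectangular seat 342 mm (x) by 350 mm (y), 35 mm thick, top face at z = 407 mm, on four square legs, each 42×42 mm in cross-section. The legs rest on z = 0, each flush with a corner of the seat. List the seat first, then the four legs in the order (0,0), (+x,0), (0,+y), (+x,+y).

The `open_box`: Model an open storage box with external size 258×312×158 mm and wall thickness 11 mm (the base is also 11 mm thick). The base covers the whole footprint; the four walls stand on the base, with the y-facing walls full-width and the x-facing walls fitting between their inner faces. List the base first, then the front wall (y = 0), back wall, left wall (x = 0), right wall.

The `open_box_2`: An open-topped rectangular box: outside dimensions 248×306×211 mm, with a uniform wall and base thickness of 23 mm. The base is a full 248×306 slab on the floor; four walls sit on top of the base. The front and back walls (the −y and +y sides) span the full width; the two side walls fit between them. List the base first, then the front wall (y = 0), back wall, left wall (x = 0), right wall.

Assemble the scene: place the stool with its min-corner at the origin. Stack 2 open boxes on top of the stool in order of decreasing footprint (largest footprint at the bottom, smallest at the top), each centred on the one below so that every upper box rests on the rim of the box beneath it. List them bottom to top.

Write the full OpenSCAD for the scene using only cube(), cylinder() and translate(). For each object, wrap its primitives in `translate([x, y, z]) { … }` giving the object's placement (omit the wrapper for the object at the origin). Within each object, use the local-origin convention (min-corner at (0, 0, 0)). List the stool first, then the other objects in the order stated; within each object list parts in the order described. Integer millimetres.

translate([0, 0, 372]) cube([342, 350, 35]);
cube([42, 42, 372]);
translate([300, 0, 0]) cube([42, 42, 372]);
translate([0, 308, 0]) cube([42, 42, 372]);
translate([300, 308, 0]) cube([42, 42, 372]);
translate([42, 19, 407]) {
  cube([258, 312, 11]);
  translate([0, 0, 11]) cube([258, 11, 147]);
  translate([0, 301, 11]) cube([258, 11, 147]);
  translate([0, 11, 11]) cube([11, 290, 147]);
  translate([247, 11, 11]) cube([11, 290, 147]);
}
translate([47, 22, 565]) {
  cube([248, 306, 23]);
  translate([0, 0, 23]) cube([248, 23, 188]);
  translate([0, 283, 23]) cube([248, 23, 188]);
  translate([0, 23, 23]) cube([23, 260, 188]);
  translate([225, 23, 23]) cube([23, 260, 188]);
}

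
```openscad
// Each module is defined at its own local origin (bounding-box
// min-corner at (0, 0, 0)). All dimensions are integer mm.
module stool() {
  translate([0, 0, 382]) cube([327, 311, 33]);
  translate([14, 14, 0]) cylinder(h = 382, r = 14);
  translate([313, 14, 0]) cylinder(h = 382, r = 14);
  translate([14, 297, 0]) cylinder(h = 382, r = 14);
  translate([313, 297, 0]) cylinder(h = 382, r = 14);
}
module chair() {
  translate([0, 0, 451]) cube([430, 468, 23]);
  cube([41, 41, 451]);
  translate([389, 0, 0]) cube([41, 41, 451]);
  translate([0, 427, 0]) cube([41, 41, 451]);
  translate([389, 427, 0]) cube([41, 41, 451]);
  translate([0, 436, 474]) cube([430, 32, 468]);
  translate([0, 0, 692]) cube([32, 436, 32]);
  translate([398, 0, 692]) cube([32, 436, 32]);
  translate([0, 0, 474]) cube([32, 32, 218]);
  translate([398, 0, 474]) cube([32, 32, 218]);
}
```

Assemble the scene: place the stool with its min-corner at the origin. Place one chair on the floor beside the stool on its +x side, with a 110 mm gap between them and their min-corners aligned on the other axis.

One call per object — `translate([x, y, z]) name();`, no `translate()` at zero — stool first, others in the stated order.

stool();
translate([437, 0, 0]) chair();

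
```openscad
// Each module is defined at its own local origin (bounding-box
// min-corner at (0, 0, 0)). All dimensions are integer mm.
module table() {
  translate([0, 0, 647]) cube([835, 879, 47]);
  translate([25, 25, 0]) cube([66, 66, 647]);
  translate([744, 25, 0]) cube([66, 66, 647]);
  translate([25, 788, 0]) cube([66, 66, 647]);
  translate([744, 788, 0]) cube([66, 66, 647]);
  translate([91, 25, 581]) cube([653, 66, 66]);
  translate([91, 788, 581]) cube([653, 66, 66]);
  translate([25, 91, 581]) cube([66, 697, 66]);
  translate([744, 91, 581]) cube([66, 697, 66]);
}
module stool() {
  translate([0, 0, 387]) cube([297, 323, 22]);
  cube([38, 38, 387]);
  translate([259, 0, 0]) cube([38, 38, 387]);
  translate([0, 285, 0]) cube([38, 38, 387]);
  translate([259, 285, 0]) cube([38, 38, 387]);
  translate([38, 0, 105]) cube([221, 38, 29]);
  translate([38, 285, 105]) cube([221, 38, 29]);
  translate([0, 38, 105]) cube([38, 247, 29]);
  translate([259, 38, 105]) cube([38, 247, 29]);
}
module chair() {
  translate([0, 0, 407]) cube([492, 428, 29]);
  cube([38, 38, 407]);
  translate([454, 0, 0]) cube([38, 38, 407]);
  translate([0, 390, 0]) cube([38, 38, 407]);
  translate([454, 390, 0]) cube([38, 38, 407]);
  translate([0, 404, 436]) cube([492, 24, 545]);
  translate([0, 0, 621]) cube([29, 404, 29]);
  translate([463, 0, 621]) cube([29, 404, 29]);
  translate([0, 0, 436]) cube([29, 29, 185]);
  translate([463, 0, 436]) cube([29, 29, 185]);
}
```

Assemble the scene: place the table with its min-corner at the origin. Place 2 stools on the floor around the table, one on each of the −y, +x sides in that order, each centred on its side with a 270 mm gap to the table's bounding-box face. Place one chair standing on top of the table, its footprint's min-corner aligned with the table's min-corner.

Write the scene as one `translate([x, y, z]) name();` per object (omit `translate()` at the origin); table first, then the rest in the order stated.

table();
translate([269, -593, 0]) stool();
translate([1105, 278, 0]) stool();
translate([0, 0, 694]) chair();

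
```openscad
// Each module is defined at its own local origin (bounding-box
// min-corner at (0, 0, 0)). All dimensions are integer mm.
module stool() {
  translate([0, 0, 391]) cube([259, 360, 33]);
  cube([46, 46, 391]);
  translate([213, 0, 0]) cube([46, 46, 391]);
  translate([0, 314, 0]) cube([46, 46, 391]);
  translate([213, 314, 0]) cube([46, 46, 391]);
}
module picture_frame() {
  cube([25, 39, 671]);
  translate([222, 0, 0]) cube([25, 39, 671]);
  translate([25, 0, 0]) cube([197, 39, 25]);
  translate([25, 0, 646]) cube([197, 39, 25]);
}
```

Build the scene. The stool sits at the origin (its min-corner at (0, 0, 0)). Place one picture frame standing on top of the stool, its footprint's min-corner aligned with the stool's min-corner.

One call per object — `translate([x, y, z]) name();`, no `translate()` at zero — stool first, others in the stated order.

stool();
translate([0, 0, 424]) picture_frame();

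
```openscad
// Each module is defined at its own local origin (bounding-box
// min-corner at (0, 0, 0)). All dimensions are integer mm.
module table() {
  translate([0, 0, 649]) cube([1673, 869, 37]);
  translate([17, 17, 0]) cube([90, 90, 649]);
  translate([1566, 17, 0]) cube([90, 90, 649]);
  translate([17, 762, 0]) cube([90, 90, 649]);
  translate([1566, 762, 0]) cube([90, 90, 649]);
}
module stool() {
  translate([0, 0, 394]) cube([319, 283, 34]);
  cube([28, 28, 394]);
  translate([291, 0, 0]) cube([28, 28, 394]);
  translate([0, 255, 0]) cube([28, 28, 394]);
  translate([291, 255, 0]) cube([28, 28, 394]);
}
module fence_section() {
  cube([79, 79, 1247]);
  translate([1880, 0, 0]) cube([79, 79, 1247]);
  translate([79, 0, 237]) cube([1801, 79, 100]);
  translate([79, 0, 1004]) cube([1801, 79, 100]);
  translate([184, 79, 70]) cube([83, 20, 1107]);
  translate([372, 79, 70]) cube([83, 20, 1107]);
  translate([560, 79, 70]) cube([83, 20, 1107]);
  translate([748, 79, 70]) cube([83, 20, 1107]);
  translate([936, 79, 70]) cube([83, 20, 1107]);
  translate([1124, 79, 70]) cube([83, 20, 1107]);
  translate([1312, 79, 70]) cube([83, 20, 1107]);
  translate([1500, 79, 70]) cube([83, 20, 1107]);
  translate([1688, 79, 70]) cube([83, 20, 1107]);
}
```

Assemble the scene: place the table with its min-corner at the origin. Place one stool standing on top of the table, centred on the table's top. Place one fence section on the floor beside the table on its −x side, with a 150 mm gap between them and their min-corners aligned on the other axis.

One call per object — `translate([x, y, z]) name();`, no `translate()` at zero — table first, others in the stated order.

table();
translate([677, 293, 686]) stool();
translate([-2109, 0, 0]) fence_section();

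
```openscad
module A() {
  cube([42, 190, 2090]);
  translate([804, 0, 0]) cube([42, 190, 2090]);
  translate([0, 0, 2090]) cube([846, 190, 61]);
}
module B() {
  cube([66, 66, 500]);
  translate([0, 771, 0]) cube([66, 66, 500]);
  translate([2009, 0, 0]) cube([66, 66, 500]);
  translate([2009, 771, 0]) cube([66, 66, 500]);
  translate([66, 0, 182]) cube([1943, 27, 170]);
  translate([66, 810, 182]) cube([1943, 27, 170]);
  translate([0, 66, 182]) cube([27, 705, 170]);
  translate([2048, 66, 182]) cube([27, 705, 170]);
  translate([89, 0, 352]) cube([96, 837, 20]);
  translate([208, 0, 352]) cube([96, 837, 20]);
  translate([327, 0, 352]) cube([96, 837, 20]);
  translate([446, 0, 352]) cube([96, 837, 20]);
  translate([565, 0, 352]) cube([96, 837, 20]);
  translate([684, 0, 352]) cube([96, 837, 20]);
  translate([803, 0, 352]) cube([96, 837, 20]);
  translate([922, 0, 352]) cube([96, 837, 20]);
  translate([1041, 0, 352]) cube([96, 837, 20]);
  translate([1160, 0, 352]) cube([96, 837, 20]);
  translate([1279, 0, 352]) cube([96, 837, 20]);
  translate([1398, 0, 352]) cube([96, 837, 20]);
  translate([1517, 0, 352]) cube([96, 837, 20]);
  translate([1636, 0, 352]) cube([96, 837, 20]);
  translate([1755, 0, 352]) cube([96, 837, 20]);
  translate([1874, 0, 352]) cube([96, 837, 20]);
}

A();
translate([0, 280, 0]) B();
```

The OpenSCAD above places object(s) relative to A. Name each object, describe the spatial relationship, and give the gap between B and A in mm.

A is a door frame. B is a bed frame. The bed frame is on the floor beside the door frame on its +y side. The gap between the bed frame and the door frame is 90 mm.

The bed frame's nearest face is 90 mm from the door frame's +y face.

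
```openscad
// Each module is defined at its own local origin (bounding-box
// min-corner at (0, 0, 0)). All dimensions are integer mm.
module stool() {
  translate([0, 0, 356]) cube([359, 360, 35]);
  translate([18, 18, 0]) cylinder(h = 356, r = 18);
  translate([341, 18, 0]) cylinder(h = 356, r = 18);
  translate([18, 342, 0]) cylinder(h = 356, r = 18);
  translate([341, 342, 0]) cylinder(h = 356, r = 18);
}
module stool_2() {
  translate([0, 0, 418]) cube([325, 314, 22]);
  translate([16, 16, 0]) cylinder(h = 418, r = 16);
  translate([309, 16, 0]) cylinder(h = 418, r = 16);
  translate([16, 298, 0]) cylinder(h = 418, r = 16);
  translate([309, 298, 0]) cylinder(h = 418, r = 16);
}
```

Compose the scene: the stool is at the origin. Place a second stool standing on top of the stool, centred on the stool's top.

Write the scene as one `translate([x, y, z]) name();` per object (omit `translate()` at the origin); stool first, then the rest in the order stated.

stool();
translate([17, 23, 391]) stool_2();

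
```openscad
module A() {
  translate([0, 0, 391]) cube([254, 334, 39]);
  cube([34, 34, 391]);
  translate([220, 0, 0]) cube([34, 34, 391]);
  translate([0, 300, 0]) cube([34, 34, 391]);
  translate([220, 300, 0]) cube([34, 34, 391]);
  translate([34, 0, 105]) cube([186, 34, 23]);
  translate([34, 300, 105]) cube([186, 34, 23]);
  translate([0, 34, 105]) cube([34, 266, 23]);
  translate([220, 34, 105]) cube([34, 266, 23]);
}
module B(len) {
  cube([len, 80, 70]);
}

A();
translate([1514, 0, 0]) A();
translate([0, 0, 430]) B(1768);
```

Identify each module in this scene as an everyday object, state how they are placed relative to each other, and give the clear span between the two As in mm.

A is a stool. B is a beam. A beam spans the tops of two stools. The clear span between the two stools is 1260 mm.

Second stool starts at x = 1514; first ends at x = 254; clear span = 1514 − 254 = 1260 mm.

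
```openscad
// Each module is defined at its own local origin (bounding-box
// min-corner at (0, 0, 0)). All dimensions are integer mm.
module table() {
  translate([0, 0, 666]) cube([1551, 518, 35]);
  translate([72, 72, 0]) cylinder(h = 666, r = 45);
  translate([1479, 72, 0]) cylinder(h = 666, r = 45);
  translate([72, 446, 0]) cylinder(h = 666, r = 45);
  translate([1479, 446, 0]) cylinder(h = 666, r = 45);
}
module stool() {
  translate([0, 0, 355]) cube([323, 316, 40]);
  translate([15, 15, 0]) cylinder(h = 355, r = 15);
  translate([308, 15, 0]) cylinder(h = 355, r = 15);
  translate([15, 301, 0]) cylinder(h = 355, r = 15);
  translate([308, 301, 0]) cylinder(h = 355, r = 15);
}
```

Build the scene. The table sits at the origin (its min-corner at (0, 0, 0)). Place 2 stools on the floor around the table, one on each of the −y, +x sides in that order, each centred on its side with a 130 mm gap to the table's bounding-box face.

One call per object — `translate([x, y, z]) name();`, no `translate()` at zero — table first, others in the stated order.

table();
translate([614, -446, 0]) stool();
translate([1681, 101, 0]) stool();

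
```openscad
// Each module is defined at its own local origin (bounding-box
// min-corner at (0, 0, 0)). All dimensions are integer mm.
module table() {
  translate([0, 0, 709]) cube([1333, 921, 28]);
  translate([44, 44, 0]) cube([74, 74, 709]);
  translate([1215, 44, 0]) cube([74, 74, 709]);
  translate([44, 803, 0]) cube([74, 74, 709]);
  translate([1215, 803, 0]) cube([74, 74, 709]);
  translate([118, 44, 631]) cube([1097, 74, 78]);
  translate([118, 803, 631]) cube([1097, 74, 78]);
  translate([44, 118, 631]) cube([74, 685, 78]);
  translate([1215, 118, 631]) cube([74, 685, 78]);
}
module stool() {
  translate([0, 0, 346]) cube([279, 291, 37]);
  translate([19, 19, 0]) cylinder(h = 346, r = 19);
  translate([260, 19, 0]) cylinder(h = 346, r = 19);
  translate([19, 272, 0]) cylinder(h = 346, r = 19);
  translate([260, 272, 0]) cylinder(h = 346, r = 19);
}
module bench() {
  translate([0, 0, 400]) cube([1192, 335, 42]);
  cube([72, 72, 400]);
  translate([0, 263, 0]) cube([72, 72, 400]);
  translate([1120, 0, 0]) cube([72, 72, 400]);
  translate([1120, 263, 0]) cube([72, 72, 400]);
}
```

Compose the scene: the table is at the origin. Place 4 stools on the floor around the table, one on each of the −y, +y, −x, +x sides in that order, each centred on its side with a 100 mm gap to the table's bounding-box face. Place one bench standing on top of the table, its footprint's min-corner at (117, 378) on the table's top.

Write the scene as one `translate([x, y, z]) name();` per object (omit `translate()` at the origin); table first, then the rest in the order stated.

table();
translate([527, -391, 0]) stool();
translate([527, 1021, 0]) stool();
translate([-379, 315, 0]) stool();
translate([1433, 315, 0]) stool();
translate([117, 378, 737]) bench();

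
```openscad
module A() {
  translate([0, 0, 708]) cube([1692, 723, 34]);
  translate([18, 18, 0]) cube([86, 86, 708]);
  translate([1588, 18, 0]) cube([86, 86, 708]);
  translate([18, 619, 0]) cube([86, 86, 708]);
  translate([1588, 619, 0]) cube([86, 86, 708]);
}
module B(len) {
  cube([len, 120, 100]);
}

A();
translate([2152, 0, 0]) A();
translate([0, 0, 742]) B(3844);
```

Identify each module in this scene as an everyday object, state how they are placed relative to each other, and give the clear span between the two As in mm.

A is a table. B is a beam. A beam spans the tops of two tables. The clear span between the two tables is 460 mm.

Second table starts at x = 2152; first ends at x = 1692; clear span = 2152 − 1692 = 460 mm.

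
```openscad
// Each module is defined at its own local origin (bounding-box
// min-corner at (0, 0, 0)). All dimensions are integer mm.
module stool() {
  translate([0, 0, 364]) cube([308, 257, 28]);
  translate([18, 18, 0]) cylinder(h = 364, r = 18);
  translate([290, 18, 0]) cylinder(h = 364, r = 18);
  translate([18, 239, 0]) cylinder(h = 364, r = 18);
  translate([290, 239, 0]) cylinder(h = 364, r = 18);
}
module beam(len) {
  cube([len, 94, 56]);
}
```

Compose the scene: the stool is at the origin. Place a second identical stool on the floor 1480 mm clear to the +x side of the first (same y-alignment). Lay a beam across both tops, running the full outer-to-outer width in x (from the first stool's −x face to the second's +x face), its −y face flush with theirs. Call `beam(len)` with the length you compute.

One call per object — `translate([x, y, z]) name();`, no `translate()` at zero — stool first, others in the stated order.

stool();
translate([1788, 0, 0]) stool();
translate([0, 0, 392]) beam(2096);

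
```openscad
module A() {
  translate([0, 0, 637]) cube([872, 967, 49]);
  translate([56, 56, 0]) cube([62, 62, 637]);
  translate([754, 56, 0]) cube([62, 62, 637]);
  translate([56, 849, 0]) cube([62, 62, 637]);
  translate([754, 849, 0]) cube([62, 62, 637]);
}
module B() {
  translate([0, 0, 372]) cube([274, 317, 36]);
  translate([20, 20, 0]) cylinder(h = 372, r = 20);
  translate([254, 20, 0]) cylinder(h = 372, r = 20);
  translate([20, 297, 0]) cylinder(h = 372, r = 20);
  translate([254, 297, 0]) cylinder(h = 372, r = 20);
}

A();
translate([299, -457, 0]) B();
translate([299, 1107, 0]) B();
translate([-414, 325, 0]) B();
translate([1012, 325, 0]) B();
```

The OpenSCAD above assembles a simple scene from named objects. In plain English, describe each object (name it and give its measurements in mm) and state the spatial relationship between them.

A is a rectangular dining table. The top is 872×967×49 mm with its upper surface at z = 686 mm. It stands on four 62×62 mm square legs, each inset 56 mm from the nearest pair of top edges, running from the floor to the underside of the top.

B is a four-legged stool. The seat is a 274×317×36 mm slab whose top surface is at z = 408 mm; four round legs, each 40 mm in diameter, run from the floor (z = 0) to the underside of the seat, each leg's axis is inset half a diameter from the nearest pair of seat edges (so the leg's bounding box is flush with the corner).

Four stools sit around the table at the −y, +y, −x, +x sides.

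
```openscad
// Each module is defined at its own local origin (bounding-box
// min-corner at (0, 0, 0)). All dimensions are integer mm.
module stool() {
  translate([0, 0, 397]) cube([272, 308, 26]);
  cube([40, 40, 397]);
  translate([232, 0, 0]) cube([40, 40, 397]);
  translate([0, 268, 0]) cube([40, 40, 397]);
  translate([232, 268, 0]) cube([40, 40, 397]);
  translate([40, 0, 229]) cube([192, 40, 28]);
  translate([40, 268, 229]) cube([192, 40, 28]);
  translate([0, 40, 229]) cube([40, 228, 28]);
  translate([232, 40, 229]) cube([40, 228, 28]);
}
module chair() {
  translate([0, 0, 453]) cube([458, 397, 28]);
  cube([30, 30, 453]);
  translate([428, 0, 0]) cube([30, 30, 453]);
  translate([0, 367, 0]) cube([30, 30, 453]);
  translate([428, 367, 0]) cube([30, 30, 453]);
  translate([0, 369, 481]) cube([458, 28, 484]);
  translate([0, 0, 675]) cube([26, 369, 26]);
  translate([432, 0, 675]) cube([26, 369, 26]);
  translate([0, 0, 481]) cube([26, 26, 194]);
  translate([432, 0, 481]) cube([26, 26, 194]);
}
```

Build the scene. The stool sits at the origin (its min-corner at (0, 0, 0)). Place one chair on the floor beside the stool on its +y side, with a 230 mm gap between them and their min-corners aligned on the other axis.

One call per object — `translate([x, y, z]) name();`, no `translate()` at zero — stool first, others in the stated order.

stool();
translate([0, 538, 0]) chair();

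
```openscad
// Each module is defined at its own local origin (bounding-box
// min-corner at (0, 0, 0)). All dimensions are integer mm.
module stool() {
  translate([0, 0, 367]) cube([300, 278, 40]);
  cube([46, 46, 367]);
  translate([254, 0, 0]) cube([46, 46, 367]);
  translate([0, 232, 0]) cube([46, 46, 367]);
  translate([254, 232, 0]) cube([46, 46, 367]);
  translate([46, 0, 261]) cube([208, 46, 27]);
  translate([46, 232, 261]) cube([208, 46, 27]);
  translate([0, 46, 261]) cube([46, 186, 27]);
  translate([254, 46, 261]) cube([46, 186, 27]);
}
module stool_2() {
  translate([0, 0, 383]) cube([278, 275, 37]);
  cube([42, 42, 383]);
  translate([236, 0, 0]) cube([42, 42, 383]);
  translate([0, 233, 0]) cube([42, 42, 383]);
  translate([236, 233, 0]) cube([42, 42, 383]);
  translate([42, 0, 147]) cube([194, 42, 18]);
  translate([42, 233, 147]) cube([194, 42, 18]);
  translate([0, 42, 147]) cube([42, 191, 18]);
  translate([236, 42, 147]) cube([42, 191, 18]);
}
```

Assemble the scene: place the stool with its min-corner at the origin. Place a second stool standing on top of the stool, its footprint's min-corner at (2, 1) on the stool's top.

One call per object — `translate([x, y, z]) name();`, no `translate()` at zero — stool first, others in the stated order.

stool();
translate([2, 1, 407]) stool_2();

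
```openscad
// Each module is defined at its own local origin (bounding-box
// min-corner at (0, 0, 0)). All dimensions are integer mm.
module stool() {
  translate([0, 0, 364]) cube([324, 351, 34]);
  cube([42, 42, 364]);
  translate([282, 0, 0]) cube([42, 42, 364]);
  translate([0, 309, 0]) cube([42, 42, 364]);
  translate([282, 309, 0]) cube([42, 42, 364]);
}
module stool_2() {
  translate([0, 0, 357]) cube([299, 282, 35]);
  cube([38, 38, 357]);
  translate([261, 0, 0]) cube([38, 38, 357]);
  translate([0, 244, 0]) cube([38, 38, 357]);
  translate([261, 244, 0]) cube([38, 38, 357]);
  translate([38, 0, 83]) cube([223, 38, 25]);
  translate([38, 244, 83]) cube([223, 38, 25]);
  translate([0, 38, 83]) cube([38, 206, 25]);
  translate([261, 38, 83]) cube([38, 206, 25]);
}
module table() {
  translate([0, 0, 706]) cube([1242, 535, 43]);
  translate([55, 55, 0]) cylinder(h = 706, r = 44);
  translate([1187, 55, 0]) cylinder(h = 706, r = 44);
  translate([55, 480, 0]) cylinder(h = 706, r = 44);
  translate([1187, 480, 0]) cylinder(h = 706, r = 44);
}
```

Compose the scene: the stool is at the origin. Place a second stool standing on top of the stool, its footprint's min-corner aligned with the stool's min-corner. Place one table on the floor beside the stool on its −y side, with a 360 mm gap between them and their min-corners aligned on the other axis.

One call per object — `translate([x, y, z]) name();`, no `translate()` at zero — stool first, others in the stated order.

stool();
translate([0, 0, 398]) stool_2();
translate([0, -895, 0]) table();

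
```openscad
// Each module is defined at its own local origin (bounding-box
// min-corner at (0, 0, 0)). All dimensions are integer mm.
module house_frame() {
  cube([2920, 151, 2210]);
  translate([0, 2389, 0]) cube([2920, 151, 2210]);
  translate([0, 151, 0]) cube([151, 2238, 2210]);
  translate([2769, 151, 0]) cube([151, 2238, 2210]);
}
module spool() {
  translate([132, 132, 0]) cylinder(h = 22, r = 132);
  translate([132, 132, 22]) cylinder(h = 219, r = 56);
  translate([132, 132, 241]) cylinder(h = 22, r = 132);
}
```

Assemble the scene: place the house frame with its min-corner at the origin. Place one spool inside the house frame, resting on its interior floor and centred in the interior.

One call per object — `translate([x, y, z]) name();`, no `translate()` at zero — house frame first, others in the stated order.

house_frame();
translate([1328, 1138, 0]) spool();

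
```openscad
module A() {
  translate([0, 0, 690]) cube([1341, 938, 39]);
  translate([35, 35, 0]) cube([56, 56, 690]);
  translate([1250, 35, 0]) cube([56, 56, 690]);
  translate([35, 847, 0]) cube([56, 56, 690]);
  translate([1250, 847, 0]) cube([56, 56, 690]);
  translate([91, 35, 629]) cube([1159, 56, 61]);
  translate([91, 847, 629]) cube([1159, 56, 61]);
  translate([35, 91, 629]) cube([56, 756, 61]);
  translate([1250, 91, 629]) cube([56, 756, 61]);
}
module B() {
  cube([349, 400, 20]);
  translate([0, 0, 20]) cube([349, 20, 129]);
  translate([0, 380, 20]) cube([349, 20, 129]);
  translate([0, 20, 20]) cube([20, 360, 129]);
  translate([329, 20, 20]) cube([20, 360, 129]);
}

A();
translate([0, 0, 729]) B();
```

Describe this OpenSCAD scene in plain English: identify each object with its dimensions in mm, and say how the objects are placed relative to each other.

A is a table: top 1341 mm (x) × 938 mm (y), 39 mm thick, upper face at z = 729 mm, on four 56×56 mm square legs, each inset 35 mm from the nearest pair of top edges, running from z = 0 to the bottom of the top. Four apron rails, 56 mm thick and 61 mm tall, run between adjacent legs with their top edges flush with the underside of the top and their outer faces flush with the legs' outer faces.

B is an open-topped rectangular box: outside dimensions 349×400×149 mm, with a uniform wall and base thickness of 20 mm. The base is a full 349×400 slab on the floor; four walls sit on top of the base. The front and back walls (the −y and +y sides) span the full width; the two side walls fit between them.

The open box is on top of the table.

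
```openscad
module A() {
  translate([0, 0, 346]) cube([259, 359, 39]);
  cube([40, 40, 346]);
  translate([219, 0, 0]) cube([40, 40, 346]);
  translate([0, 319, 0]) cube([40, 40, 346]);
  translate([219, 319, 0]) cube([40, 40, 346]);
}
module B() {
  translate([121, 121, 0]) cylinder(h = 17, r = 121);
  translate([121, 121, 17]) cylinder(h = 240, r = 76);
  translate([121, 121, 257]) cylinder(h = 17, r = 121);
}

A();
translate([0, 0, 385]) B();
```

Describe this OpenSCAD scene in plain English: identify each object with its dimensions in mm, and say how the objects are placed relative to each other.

A is a four-legged stool. The seat is 259×359 mm, 39 mm thick, top at z = 385 mm. It stands on four square legs, each 40×40 mm in cross-section, from z = 0 to the seat underside, each flush with a corner of the seat.

B is a spool: two coaxial disc flanges of radius 121 mm and thickness 17 mm, joined by a core cylinder of radius 76 mm and height 240 mm. The lower flange rests on z = 0 and the three cylinders share a vertical axis.

The spool is on top of the stool.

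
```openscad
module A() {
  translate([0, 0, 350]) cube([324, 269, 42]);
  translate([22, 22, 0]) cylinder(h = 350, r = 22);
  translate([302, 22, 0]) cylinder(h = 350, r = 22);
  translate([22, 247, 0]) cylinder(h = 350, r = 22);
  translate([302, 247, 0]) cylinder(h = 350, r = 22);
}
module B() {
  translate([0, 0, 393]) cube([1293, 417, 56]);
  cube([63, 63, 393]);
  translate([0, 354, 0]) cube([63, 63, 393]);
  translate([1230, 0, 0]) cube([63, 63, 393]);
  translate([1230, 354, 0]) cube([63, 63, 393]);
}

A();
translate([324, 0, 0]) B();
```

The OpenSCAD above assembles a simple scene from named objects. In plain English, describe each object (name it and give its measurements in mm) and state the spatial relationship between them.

A is a four-legged stool. The seat is a 324×269×42 mm slab whose top surface is at z = 392 mm; four round legs, each 44 mm in diameter, run from the floor (z = 0) to the underside of the seat, each leg's axis is inset half a diameter from the nearest pair of seat edges (so the leg's bounding box is flush with the corner).

B is a bench: a 1293×417 mm seat slab, 56 mm thick, top at z = 449 mm, on four 63×63 mm square legs flush with the seat corners and standing on z = 0.

The bench is against the stool's +x side, with their −y faces flush.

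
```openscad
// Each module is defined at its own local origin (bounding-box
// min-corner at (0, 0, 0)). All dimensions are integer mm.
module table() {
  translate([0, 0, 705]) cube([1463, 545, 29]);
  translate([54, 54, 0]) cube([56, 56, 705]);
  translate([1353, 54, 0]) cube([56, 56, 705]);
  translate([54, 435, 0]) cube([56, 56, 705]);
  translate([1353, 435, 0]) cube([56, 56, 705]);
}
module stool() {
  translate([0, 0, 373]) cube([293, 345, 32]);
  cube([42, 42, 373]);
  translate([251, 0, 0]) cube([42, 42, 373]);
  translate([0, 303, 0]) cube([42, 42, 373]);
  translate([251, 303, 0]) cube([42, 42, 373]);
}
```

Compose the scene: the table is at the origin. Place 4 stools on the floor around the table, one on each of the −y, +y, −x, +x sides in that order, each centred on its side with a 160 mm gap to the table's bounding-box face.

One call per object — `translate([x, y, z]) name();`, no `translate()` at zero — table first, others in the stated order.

table();
translate([585, -505, 0]) stool();
translate([585, 705, 0]) stool();
translate([-453, 100, 0]) stool();
translate([1623, 100, 0]) stool();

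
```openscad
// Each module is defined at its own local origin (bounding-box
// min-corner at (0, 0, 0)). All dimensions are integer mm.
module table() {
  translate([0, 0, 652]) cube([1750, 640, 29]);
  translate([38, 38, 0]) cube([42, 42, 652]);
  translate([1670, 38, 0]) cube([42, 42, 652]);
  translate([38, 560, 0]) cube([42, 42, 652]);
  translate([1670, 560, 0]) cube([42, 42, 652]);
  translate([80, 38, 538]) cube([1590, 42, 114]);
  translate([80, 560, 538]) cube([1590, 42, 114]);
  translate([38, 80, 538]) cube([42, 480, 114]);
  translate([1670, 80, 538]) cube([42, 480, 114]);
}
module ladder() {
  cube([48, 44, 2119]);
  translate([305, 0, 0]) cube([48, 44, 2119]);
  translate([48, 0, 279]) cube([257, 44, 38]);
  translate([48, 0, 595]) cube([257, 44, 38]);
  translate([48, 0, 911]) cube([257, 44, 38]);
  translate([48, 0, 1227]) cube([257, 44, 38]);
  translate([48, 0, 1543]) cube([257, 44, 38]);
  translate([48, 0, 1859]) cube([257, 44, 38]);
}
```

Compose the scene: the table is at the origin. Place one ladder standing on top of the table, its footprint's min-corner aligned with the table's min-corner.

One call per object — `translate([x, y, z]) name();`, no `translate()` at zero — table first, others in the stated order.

table();
translate([0, 0, 681]) ladder();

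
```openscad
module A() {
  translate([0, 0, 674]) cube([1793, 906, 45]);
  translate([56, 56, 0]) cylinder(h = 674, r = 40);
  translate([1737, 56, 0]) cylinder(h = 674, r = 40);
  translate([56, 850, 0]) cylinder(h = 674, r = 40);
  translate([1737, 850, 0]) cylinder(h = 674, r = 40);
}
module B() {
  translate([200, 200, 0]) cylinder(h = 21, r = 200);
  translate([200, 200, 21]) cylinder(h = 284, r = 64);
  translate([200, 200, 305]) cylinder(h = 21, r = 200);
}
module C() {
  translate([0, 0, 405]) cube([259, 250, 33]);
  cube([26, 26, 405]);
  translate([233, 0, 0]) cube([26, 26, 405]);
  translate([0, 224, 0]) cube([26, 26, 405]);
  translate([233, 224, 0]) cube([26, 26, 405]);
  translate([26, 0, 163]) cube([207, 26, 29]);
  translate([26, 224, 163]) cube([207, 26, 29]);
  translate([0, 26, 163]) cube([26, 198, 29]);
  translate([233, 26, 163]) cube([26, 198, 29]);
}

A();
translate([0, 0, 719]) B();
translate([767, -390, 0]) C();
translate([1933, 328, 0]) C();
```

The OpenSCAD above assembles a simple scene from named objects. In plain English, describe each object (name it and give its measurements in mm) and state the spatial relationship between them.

A is a table with a 1793×906 mm rectangular top, 45 mm thick, top surface at z = 719 mm, supported by four round legs of 80 mm diameter, each leg's bounding box inset 16 mm from the nearest pair of top edges, running from the floor.

B is a spool: two coaxial disc flanges of radius 200 mm and thickness 21 mm, joined by a core cylinder of radius 64 mm and height 284 mm. The lower flange rests on z = 0 and the three cylinders share a vertical axis.

C is a four-legged stool. The seat is a 259×250×33 mm slab whose top surface is at z = 438 mm; four square legs, each 26×26 mm in cross-section, run from the floor (z = 0) to the underside of the seat, each flush with a corner of the seat. Four stretchers, 26 mm wide and 29 mm tall, connect adjacent legs with their undersides at z = 163 mm, each running between the inner faces of the legs it joins and aligned with the legs' outer faces on the other axis.

The spool is on top of the table. Two stools sit around the table at the −y, +x sides.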